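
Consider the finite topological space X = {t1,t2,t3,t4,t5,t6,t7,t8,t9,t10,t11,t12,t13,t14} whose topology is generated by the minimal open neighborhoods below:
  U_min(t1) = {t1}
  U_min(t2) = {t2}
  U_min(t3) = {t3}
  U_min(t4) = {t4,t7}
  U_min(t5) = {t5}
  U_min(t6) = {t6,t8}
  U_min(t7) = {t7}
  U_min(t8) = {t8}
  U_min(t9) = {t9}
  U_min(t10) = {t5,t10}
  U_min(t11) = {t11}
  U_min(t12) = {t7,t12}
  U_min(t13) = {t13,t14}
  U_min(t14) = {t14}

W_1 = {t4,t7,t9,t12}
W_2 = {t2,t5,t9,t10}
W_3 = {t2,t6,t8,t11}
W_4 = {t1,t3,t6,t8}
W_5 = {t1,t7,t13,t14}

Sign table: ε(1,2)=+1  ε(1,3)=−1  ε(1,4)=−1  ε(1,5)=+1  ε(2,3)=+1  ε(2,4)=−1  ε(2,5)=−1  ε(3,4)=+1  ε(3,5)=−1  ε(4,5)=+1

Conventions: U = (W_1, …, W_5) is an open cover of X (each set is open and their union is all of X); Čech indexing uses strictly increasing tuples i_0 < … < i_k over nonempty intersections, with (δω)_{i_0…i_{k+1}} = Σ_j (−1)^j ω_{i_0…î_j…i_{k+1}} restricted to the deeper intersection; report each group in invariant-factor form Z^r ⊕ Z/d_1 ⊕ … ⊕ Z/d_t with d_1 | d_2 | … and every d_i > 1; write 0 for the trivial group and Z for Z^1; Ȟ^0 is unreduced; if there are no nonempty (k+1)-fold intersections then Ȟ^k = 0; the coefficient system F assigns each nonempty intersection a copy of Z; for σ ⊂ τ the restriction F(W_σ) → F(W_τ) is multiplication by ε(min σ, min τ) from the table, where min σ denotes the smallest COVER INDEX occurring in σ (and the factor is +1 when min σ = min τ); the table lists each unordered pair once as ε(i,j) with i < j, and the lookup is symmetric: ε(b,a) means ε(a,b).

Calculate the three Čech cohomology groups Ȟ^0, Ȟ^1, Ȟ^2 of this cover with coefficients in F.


intersection data:
  W12={t9} W15={t7} W23={t2} W34={t6,t8} W45={t1}
C dims 5,5; δ0: rk 4, SNF 1^4
Ȟ^0 = (5 − 4) − 0 = 1, so Ȟ^0 ≅ Z
Ȟ^1 = (5 − 0) − 4 = 1, so Ȟ^1 ≅ Z
Ȟ^2 = (0 − 0) − 0 = 0, so Ȟ^2 ≅ 0

Ȟ^0 ≅ Z, Ȟ^1 ≅ Z, Ȟ^2 ≅ 0


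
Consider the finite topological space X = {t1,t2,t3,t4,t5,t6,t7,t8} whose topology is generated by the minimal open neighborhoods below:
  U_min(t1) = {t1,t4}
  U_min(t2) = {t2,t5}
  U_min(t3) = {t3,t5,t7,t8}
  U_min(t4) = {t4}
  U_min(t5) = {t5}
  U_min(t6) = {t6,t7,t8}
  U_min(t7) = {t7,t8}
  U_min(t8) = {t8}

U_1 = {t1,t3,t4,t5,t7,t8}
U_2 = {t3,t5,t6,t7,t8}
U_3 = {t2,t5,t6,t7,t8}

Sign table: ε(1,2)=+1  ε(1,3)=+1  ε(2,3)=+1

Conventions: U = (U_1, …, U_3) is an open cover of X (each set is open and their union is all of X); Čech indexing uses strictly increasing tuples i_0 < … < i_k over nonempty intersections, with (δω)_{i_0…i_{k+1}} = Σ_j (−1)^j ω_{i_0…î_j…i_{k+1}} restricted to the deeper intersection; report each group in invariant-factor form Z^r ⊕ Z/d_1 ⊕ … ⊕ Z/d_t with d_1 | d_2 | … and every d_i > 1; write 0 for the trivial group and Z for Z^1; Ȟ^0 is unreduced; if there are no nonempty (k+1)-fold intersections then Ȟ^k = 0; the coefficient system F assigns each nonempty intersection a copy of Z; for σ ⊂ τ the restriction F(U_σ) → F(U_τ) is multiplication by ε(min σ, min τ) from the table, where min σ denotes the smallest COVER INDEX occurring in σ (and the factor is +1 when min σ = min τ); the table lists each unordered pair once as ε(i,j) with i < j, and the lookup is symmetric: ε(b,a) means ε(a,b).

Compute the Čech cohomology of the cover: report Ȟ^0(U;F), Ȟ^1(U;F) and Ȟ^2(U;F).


nerve of the cover:
  U12={t3,t5,t7,t8} U13={t5,t7,t8} U23={t5,t6,t7,t8}
  U123={t5,t7,t8}
C dims 3,3,1; δ0: rk 2, SNF 1^2; δ1: rk 1, SNF 1^1
Ȟ^0 = (3 − 2) − 0 = 1, so Ȟ^0 ≅ Z
Ȟ^1 = (3 − 1) − 2 = 0, so Ȟ^1 ≅ 0
Ȟ^2 = (1 − 0) − 1 = 0, so Ȟ^2 ≅ 0

Ȟ^0 = Z; Ȟ^1 = 0; Ȟ^2 = 0


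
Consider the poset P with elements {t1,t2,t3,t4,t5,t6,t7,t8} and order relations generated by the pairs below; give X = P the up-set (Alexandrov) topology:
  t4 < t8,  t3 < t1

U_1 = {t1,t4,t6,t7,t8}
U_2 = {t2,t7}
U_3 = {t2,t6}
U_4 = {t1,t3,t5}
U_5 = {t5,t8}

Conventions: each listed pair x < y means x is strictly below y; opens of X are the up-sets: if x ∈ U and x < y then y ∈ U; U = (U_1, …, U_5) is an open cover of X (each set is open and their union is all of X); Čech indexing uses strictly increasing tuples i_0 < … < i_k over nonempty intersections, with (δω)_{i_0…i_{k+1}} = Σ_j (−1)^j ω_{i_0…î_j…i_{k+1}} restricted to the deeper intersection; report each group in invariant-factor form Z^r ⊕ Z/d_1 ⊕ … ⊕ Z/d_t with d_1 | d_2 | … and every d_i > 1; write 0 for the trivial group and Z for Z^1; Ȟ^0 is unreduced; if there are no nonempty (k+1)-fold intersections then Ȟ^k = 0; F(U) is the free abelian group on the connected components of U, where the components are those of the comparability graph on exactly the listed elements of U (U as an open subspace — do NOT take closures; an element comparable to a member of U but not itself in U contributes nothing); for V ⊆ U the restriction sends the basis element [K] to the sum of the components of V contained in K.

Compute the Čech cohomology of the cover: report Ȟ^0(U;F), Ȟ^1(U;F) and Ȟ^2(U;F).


Ȟ^0(U;F) ≅ Z^6; Ȟ^1(U;F) ≅ 0; Ȟ^2(U;F) ≅ 0

cover nerve:
  U12={t7} U13={t6} U14={t1} U15={t8} U23={t2} U45={t5}
components per intersection:
  U1: {t1} {t4,t8} {t6} {t7}
  U2: {t2} {t7}
  U3: {t2} {t6}
  U4: {t1,t3} {t5}
  U5: {t5} {t8}
  U12: {t7}
  U13: {t6}
  U14: {t1}
  U15: {t8}
  U23: {t2}
  U45: {t5}
C dims 12,6; δ0: rk 6, SNF 1^6
Ȟ^0: (12−6)−0=6 ⇒ Z^6
Ȟ^1: (6−0)−6=0 ⇒ 0
Ȟ^2: (0−0)−0=0 ⇒ 0


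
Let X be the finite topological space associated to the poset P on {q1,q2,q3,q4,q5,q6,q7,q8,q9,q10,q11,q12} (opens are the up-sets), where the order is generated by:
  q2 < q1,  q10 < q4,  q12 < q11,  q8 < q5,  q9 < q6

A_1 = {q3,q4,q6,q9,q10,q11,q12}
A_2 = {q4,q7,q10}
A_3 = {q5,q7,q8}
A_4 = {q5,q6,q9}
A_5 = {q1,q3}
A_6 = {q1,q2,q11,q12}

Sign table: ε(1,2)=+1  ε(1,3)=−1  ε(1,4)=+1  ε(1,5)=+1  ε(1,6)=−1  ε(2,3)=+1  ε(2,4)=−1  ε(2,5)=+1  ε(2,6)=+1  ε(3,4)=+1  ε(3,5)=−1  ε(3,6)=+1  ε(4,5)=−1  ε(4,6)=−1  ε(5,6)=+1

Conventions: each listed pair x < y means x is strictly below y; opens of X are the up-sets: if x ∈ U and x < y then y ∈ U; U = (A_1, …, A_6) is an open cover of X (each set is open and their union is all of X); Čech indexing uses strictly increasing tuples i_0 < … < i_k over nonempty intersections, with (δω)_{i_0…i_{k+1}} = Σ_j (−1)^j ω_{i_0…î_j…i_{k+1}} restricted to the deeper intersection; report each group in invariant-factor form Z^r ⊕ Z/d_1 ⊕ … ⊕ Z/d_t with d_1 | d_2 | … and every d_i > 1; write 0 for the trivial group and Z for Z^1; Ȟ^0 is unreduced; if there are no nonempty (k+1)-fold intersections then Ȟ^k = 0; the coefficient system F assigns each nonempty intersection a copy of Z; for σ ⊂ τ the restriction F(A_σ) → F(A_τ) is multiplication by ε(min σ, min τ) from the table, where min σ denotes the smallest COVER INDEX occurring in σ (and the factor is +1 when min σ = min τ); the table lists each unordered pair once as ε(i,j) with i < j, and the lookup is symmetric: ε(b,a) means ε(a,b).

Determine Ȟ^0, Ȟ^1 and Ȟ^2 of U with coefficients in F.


Ȟ^0 ≅ 0,  Ȟ^1 ≅ Z ⊕ Z/2,  Ȟ^2 ≅ 0

cover nerve:
  A12={q4,q10} A14={q6,q9} A15={q3} A16={q11,q12} A23={q7} A34={q5} A56={q1}
C dims 6,7; δ0: rk 6, SNF 1^5·2
Ȟ^0: (6−6)−0=0 ⇒ 0
Ȟ^1: (7−0)−6=1 plus torsion [2] ⇒ Z ⊕ Z/2
Ȟ^2: (0−0)−0=0 ⇒ 0


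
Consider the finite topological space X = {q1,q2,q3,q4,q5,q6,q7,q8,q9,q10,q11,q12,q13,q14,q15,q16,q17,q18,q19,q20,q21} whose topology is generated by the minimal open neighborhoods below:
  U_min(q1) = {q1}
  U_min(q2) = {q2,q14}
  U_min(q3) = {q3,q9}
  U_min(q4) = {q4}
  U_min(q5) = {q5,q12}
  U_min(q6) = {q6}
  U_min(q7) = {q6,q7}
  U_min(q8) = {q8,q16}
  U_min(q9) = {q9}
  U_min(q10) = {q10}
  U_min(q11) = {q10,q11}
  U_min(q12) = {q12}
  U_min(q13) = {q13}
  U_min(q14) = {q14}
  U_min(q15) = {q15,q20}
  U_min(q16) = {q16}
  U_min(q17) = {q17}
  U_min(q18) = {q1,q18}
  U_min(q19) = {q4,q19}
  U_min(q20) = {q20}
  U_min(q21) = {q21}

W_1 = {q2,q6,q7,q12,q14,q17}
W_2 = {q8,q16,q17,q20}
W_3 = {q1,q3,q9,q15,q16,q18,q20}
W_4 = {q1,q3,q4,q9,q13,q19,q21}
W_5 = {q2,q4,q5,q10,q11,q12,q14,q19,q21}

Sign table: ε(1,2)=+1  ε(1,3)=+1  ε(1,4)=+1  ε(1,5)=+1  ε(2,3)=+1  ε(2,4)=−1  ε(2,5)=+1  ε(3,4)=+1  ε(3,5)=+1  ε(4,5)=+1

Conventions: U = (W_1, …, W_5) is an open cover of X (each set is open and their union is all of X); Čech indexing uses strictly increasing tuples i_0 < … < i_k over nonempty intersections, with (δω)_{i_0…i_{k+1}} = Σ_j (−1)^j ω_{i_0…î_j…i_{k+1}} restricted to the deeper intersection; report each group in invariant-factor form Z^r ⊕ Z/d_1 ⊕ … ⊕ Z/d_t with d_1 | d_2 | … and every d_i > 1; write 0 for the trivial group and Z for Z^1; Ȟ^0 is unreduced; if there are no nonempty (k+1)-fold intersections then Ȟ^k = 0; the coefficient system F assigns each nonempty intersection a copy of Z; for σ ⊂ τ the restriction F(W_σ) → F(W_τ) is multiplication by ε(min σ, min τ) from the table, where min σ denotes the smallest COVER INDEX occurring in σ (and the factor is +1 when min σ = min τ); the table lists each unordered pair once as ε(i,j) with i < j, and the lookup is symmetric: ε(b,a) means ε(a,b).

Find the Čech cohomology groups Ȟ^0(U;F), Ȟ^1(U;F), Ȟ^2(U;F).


nerve of the cover:
  W12={q17} W15={q2,q12,q14} W23={q16,q20} W34={q1,q3,q9} W45={q4,q19,q21}
C dims 5,5; δ0: rk 4, SNF 1^4
Ȟ^0 = (5 − 4) − 0 = 1, so Ȟ^0 ≅ Z
Ȟ^1 = (5 − 0) − 4 = 1, so Ȟ^1 ≅ Z
Ȟ^2 = (0 − 0) − 0 = 0, so Ȟ^2 ≅ 0

Ȟ^0 = Z, Ȟ^1 = Z, Ȟ^2 = 0


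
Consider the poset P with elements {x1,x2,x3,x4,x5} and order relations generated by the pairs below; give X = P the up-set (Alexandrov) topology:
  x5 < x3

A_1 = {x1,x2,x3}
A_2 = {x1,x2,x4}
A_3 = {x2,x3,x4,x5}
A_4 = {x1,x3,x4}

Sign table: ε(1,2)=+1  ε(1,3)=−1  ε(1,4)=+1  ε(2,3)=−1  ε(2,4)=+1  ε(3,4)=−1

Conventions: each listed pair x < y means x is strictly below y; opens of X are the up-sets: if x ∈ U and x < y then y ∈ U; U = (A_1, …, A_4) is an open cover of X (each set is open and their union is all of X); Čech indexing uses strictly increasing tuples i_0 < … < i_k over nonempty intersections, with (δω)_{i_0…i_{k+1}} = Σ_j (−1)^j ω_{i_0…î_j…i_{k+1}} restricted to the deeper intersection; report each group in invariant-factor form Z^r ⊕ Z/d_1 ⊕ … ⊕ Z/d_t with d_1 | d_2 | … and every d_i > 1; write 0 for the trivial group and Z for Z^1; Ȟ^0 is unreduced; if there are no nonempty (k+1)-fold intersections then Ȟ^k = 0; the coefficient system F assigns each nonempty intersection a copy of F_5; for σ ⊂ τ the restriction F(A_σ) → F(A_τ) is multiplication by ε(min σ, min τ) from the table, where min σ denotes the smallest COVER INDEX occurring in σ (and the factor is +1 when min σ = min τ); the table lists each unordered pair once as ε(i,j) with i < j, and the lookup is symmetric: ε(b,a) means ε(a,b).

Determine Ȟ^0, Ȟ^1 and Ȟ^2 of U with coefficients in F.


nonempty intersections:
  A12={x1,x2} A13={x2,x3} A14={x1,x3} A23={x2,x4} A24={x1,x4} A34={x3,x4}
  A123={x2} A124={x1} A134={x3} A234={x4}
C dims 4,6,4; δ0: rk_F5 3; δ1: rk_F5 3
Ȟ^0: (4−3)−0=1 ⇒ Z/5
Ȟ^1: (6−3)−3=0 ⇒ 0
Ȟ^2: (4−0)−3=1 ⇒ Z/5

Ȟ^0(U;F) ≅ Z/5,  Ȟ^1(U;F) ≅ 0,  Ȟ^2(U;F) ≅ Z/5


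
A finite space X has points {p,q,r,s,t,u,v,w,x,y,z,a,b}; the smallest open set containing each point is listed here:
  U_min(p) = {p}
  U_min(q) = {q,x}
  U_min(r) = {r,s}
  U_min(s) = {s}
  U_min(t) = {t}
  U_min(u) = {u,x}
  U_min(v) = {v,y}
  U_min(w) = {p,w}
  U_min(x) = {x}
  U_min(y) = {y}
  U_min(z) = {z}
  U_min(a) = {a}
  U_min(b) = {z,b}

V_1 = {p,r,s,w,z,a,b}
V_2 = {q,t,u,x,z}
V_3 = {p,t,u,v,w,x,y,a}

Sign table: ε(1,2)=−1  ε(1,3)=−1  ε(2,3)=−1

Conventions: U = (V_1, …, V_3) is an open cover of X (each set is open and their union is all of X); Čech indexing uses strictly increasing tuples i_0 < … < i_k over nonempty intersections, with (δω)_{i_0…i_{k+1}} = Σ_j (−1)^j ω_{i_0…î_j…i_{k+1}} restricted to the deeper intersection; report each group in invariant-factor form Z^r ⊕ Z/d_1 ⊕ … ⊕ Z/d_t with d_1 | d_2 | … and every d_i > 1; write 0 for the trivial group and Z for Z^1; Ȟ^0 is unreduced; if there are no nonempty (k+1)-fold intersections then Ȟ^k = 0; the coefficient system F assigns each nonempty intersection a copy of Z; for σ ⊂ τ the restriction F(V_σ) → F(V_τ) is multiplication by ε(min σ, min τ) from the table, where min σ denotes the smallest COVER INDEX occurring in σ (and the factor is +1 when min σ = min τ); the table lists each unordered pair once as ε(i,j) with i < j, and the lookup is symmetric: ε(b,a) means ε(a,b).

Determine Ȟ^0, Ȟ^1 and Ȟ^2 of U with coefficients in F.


Ȟ^0(U;F) ≅ 0, Ȟ^1(U;F) ≅ Z/2, Ȟ^2(U;F) ≅ 0

cover nerve:
  V12={z} V13={p,w,a} V23={t,u,x}
C dims 3,3; δ0: rk 3, SNF 1^2·2
Ȟ^0: (3−3)−0=0 ⇒ 0
Ȟ^1: (3−0)−3=0 plus torsion [2] ⇒ Z/2
Ȟ^2: (0−0)−0=0 ⇒ 0


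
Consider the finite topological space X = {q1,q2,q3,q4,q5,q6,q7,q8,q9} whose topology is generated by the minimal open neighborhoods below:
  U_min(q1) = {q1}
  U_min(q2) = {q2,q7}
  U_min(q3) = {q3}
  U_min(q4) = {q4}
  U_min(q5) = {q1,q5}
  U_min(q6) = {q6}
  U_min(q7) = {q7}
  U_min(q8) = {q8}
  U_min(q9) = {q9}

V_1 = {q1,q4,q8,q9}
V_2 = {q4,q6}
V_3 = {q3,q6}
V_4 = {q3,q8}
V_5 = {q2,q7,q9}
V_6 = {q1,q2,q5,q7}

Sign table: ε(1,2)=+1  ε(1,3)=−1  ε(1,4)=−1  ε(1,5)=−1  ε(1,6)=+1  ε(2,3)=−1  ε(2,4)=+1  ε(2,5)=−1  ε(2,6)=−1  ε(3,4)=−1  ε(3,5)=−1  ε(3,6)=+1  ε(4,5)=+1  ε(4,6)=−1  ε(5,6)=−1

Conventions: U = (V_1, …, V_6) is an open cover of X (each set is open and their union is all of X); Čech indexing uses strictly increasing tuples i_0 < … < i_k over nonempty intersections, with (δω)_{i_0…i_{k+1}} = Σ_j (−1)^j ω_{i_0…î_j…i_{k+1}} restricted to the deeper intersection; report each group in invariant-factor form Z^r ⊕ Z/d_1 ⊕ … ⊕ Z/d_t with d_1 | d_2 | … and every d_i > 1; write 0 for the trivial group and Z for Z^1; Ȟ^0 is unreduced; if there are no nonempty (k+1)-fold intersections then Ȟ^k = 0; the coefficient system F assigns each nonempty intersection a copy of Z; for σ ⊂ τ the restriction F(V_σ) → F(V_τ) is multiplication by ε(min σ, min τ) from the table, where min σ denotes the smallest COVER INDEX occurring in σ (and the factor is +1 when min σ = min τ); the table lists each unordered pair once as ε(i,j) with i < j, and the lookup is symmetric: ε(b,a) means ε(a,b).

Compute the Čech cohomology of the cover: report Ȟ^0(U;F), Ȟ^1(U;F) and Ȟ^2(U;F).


nonempty overlaps:
  V12={q4} V14={q8} V15={q9} V16={q1} V23={q6} V34={q3} V56={q2,q7}
C dims 6,7; δ0: rk 6, SNF 1^5·2
degree 0: 6−6−0 = 0 → Ȟ^0 ≅ 0
degree 1: 7−0−6 = 1 plus torsion [2] → Ȟ^1 ≅ Z ⊕ Z/2
degree 2: 0−0−0 = 0 → Ȟ^2 ≅ 0

Ȟ^0 = 0, Ȟ^1 = Z ⊕ Z/2, Ȟ^2 = 0


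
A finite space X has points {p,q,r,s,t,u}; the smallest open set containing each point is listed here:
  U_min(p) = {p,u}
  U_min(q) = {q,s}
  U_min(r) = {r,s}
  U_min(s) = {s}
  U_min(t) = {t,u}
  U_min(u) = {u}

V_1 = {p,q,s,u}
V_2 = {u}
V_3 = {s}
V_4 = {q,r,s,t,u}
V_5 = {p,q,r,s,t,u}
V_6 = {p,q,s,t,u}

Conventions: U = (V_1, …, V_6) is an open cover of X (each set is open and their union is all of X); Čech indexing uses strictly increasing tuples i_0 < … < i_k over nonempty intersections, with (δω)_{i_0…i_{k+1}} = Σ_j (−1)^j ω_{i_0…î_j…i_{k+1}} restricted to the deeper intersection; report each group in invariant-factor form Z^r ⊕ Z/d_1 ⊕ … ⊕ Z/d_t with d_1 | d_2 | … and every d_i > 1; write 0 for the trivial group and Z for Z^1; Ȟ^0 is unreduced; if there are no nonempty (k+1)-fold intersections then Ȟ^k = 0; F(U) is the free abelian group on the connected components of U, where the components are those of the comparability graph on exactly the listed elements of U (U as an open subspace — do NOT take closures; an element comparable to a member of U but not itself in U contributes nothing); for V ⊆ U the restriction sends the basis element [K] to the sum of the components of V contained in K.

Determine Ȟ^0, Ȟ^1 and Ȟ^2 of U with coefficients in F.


intersection data:
  V12={u} V13={s} V14={q,s,u} V15={p,q,s,u} V16={p,q,s,u} V24={u} V25={u} V26={u} V34={s} V35={s} V36={s} V45={q,r,s,t,u} V46={q,s,t,u} V56={p,q,s,t,u}
  V124={u} V125={u} V126={u} V134={s} V135={s} V136={s} V145={q,s,u} V146={q,s,u} V156={p,q,s,u} V245={u} V246={u} V256={u} V345={s} V346={s} V356={s} V456={q,s,t,u}
  V1245={u} V1246={u} V1256={u} V1345={s} V1346={s} V1356={s} V1456={q,s,u} V2456={u} V3456={s}
  V12456={u} V13456={s}
components per intersection:
  V1: {p,u} {q,s}
  V2: {u}
  V3: {s}
  V4: {q,r,s} {t,u}
  V5: {p,t,u} {q,r,s}
  V6: {p,t,u} {q,s}
  V12: {u}
  V13: {s}
  V14: {q,s} {u}
  V15: {p,u} {q,s}
  V16: {p,u} {q,s}
  V24: {u}
  V25: {u}
  V26: {u}
  V34: {s}
  V35: {s}
  V36: {s}
  V45: {q,r,s} {t,u}
  V46: {q,s} {t,u}
  V56: {p,t,u} {q,s}
  V124: {u}
  V125: {u}
  V126: {u}
  V134: {s}
  V135: {s}
  V136: {s}
  V145: {q,s} {u}
  V146: {q,s} {u}
  V156: {p,u} {q,s}
  V245: {u}
  V246: {u}
  V256: {u}
  V345: {s}
  V346: {s}
  V356: {s}
  V456: {q,s} {t,u}
  V1245: {u}
  V1246: {u}
  V1256: {u}
  V1345: {s}
  V1346: {s}
  V1356: {s}
  V1456: {q,s} {u}
  V2456: {u}
  V3456: {s}
  V12456: {u}
  V13456: {s}
C dims 10,20,20,10; δ0: rk 8, SNF 1^8; δ1: rk 12, SNF 1^12; δ2: rk 8, SNF 1^8
Ȟ^0 = (10 − 8) − 0 = 2, so Ȟ^0 ≅ Z^2
Ȟ^1 = (20 − 12) − 8 = 0, so Ȟ^1 ≅ 0
Ȟ^2 = (20 − 8) − 12 = 0, so Ȟ^2 ≅ 0

Ȟ^0 = Z^2; Ȟ^1 = 0; Ȟ^2 = 0


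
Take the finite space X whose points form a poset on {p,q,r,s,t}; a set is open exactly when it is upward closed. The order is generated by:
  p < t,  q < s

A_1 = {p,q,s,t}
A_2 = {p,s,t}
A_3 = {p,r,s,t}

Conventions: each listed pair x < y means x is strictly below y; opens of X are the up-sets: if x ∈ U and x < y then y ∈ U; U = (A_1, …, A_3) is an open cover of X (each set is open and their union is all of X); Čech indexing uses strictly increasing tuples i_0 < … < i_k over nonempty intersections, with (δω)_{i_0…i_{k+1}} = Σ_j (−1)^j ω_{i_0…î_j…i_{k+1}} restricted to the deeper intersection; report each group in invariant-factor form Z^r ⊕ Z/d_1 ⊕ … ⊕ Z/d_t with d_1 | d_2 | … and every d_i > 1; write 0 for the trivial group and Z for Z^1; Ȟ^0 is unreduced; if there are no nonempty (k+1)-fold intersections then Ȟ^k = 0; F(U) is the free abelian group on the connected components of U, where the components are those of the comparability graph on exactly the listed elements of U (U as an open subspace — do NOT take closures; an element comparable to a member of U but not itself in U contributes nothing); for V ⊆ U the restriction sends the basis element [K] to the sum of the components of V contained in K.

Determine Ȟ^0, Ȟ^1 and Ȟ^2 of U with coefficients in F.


nerve simplices:
  A12={p,s,t} A13={p,s,t} A23={p,s,t}
  A123={p,s,t}
components per intersection:
  A1: {p,t} {q,s}
  A2: {p,t} {s}
  A3: {p,t} {r} {s}
  A12: {p,t} {s}
  A13: {p,t} {s}
  A23: {p,t} {s}
  A123: {p,t} {s}
C dims 7,6,2; δ0: rk 4, SNF 1^4; δ1: rk 2, SNF 1^2
degree 0: 7−4−0 = 3 → Ȟ^0 ≅ Z^3
degree 1: 6−2−4 = 0 → Ȟ^1 ≅ 0
degree 2: 2−0−2 = 0 → Ȟ^2 ≅ 0

Ȟ^0 = Z^3,  Ȟ^1 = 0,  Ȟ^2 = 0


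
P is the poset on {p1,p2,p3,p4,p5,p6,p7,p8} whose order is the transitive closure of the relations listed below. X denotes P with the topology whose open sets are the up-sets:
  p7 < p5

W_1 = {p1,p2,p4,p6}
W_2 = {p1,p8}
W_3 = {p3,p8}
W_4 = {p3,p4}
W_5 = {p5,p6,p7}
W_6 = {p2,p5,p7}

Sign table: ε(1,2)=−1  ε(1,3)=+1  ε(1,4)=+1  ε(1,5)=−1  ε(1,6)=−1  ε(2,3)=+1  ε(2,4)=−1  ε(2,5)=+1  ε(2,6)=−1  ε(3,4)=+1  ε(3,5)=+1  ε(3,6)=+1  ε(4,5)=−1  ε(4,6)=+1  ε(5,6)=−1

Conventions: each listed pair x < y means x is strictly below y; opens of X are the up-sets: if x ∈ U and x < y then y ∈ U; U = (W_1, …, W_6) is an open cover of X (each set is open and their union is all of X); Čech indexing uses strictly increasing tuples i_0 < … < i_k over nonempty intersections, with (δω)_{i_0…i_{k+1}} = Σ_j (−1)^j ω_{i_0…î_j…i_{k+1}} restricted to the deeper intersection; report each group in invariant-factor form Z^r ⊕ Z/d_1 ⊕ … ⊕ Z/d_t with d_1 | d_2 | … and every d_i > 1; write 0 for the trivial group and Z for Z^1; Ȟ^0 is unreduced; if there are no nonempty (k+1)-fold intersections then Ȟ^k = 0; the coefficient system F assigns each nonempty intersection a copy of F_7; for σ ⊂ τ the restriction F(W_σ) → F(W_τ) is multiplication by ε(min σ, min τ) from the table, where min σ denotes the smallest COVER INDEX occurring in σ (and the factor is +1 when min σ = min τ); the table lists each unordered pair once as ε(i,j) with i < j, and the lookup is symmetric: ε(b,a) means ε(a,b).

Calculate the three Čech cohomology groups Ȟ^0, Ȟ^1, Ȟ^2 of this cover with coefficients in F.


nonempty intersections:
  W12={p1} W14={p4} W15={p6} W16={p2} W23={p8} W34={p3} W56={p5,p7}
C dims 6,7; δ0: rk_F7 6
Ȟ^0: (6−6)−0=0 ⇒ 0
Ȟ^1: (7−0)−6=1 ⇒ Z/7
Ȟ^2: (0−0)−0=0 ⇒ 0

Ȟ^0 = 0, Ȟ^1 = Z/7 and Ȟ^2 = 0


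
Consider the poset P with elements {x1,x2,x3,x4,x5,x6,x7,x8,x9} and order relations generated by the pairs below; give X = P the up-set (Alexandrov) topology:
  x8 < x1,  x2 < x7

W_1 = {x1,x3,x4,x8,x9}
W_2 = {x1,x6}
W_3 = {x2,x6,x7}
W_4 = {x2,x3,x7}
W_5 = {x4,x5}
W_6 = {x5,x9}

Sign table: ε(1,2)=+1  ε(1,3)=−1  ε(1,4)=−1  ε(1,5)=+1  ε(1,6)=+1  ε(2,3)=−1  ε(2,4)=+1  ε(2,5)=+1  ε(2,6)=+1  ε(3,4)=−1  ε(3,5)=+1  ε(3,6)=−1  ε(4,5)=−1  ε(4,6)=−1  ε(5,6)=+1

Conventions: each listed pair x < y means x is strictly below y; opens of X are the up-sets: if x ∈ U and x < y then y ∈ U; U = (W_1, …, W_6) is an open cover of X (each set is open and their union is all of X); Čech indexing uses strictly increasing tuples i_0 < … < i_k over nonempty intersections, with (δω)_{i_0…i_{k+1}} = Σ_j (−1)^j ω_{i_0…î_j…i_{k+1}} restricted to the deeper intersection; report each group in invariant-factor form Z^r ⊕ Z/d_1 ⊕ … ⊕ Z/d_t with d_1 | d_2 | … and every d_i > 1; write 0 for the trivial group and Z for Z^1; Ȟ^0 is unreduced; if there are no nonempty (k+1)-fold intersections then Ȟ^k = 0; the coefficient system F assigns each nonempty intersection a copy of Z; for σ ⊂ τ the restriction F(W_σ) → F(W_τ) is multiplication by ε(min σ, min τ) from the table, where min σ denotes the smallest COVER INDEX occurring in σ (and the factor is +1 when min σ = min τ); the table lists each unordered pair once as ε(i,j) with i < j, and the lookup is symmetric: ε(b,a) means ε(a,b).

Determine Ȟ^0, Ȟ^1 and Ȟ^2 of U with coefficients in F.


Ȟ^0(U;F) ≅ 0; Ȟ^1(U;F) ≅ Z ⊕ Z/2; Ȟ^2(U;F) ≅ 0

intersection data:
  W12={x1} W14={x3} W15={x4} W16={x9} W23={x6} W34={x2,x7} W56={x5}
C dims 6,7; δ0: rk 6, SNF 1^5·2
Ȟ^0 = (6 − 6) − 0 = 0, so Ȟ^0 ≅ 0
Ȟ^1 = (7 − 0) − 6 = 1 plus torsion [2], so Ȟ^1 ≅ Z ⊕ Z/2
Ȟ^2 = (0 − 0) − 0 = 0, so Ȟ^2 ≅ 0


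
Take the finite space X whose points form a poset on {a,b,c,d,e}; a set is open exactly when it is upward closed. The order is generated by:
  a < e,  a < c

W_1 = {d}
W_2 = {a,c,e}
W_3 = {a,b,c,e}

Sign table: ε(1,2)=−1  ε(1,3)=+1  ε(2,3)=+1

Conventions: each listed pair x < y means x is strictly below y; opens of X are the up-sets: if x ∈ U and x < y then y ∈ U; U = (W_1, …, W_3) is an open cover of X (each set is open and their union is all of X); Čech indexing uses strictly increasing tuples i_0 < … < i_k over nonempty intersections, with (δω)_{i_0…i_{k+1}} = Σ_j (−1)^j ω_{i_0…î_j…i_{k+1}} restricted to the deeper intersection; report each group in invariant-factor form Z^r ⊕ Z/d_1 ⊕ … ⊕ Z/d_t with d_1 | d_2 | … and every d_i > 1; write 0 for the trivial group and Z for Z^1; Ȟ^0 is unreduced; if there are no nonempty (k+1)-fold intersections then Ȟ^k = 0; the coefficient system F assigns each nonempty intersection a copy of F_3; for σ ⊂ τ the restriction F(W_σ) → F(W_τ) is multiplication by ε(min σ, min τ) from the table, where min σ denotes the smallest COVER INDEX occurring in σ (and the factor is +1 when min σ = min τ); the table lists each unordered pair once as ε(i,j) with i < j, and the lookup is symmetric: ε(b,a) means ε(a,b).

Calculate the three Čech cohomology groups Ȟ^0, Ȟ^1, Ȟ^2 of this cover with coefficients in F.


Ȟ^0(U;F) ≅ Z/3 ⊕ Z/3; Ȟ^1(U;F) ≅ 0; Ȟ^2(U;F) ≅ 0

cover nerve:
  W23={a,c,e}
C dims 3,1; δ0: rk_F3 1
Ȟ^0: (3−1)−0=2 ⇒ Z/3 ⊕ Z/3
Ȟ^1: (1−0)−1=0 ⇒ 0
Ȟ^2: (0−0)−0=0 ⇒ 0


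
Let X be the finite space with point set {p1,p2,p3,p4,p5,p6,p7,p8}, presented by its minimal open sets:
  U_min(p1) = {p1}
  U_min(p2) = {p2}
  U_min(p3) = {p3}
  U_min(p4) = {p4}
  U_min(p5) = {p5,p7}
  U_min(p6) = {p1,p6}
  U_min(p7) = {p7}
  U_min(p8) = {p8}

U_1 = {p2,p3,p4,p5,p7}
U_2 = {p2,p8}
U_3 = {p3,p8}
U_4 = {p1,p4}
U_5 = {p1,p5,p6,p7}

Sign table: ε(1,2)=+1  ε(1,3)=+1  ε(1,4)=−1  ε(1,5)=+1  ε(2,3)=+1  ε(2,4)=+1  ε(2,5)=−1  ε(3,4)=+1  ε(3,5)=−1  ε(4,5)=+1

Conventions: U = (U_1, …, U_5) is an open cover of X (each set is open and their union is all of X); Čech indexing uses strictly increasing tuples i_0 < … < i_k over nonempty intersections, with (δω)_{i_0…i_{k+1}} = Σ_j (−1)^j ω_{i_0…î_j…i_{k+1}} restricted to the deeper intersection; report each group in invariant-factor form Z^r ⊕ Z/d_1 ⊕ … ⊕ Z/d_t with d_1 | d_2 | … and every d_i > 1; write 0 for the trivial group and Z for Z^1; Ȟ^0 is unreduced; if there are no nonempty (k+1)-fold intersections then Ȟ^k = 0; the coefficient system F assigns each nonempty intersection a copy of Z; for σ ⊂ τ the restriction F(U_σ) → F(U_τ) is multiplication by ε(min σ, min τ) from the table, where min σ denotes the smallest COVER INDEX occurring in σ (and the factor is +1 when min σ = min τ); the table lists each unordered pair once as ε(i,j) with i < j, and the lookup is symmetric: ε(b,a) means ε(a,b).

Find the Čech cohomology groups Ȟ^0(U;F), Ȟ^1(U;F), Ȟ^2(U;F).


nonempty overlaps:
  U12={p2} U13={p3} U14={p4} U15={p5,p7} U23={p8} U45={p1}
C dims 5,6; δ0: rk 5, SNF 1^4·2
degree 0: 5−5−0 = 0 → Ȟ^0 ≅ 0
degree 1: 6−0−5 = 1 plus torsion [2] → Ȟ^1 ≅ Z ⊕ Z/2
degree 2: 0−0−0 = 0 → Ȟ^2 ≅ 0

Ȟ^0 ≅ 0; Ȟ^1 ≅ Z ⊕ Z/2; Ȟ^2 ≅ 0


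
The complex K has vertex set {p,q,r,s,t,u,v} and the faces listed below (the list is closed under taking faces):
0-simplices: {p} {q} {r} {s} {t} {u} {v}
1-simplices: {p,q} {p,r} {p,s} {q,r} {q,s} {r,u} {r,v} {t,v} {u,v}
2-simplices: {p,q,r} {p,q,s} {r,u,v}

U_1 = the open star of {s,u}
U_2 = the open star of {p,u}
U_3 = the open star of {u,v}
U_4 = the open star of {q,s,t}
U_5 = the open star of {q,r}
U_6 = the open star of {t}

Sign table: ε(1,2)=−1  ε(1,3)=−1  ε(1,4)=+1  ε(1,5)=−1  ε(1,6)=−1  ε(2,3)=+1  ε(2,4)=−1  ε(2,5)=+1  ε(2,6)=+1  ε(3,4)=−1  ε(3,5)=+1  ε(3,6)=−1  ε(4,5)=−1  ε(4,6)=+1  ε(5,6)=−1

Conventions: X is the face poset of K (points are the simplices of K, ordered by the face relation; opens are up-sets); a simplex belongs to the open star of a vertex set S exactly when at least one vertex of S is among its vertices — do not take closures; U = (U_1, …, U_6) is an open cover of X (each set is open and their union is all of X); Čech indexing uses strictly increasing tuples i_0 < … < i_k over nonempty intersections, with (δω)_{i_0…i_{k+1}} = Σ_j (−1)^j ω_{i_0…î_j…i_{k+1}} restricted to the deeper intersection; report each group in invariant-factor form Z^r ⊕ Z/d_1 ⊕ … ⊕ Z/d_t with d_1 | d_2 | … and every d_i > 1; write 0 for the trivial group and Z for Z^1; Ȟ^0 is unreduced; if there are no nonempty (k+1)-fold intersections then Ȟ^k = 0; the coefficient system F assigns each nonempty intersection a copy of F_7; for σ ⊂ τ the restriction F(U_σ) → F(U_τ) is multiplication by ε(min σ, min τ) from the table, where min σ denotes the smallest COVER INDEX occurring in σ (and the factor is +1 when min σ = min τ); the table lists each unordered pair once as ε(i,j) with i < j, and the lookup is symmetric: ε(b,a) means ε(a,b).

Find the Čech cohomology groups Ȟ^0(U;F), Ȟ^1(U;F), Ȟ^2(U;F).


Ȟ^0 ≅ Z/7, Ȟ^1 ≅ Z/7, Ȟ^2 ≅ 0

nonempty overlaps:
  U1={{s},{u},{p,s},{q,s},{r,u},{u,v},{p,q,s},{r,u,v}} U2={{p},{u},{p,q},{p,r},{p,s},{r,u},{u,v},{p,q,r},{p,q,s},{r,u,v}} U3={{u},{v},{r,u},{r,v},{t,v},{u,v},{r,u,v}} U4={{q},{s},{t},{p,q},{p,s},{q,r},{q,s},{t,v},{p,q,r},{p,q,s}} U5={{q},{r},{p,q},{p,r},{q,r},{q,s},{r,u},{r,v},{p,q,r},{p,q,s},{r,u,v}} U6={{t},{t,v}}
  U12={{u},{p,s},{r,u},{u,v},{p,q,s},{r,u,v}} U13={{u},{r,u},{u,v},{r,u,v}} U14={{s},{p,s},{q,s},{p,q,s}} U15={{q,s},{r,u},{p,q,s},{r,u,v}} U23={{u},{r,u},{u,v},{r,u,v}} U24={{p,q},{p,s},{p,q,r},{p,q,s}} U25={{p,q},{p,r},{r,u},{p,q,r},{p,q,s},{r,u,v}} U34={{t,v}} U35={{r,u},{r,v},{r,u,v}} U36={{t,v}} U45={{q},{p,q},{q,r},{q,s},{p,q,r},{p,q,s}} U46={{t},{t,v}}
  U123={{u},{r,u},{u,v},{r,u,v}} U124={{p,s},{p,q,s}} U125={{r,u},{p,q,s},{r,u,v}} U135={{r,u},{r,u,v}} U145={{q,s},{p,q,s}} U235={{r,u},{r,u,v}} U245={{p,q},{p,q,r},{p,q,s}} U346={{t,v}}
  U1235={{r,u},{r,u,v}} U1245={{p,q,s}}
C dims 6,12,8,2; δ0: rk_F7 5; δ1: rk_F7 6; δ2: rk_F7 2
degree 0: 6−5−0 = 1 → Ȟ^0 ≅ Z/7
degree 1: 12−6−5 = 1 → Ȟ^1 ≅ Z/7
degree 2: 8−2−6 = 0 → Ȟ^2 ≅ 0


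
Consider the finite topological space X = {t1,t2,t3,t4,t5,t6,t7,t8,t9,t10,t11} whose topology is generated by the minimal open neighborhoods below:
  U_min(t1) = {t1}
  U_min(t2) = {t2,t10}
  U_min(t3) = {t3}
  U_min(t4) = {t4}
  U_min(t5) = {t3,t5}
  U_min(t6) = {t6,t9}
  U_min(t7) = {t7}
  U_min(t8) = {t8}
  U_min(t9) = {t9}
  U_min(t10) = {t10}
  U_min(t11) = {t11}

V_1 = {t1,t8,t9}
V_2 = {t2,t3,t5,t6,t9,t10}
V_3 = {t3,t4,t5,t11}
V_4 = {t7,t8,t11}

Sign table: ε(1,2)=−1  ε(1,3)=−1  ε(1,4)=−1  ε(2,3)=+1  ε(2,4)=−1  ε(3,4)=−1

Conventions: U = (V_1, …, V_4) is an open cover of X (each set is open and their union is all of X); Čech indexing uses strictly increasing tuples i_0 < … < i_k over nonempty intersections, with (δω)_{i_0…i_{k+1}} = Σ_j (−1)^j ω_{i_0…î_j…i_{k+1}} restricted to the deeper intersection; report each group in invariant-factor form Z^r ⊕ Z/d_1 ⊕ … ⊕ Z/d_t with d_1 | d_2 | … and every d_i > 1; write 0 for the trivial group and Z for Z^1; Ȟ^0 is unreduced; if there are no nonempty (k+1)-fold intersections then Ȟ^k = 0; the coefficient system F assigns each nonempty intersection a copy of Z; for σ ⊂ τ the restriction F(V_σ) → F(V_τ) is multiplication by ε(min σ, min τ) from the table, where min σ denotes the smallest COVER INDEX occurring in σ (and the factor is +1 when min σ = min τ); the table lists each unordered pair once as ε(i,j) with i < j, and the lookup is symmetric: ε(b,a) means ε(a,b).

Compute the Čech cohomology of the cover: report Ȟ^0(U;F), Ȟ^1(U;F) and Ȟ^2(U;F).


Ȟ^0(U;F) ≅ 0; Ȟ^1(U;F) ≅ Z/2; Ȟ^2(U;F) ≅ 0

cover nerve:
  V12={t9} V14={t8} V23={t3,t5} V34={t11}
C dims 4,4; δ0: rk 4, SNF 1^3·2
Ȟ^0: (4−4)−0=0 ⇒ 0
Ȟ^1: (4−0)−4=0 plus torsion [2] ⇒ Z/2
Ȟ^2: (0−0)−0=0 ⇒ 0


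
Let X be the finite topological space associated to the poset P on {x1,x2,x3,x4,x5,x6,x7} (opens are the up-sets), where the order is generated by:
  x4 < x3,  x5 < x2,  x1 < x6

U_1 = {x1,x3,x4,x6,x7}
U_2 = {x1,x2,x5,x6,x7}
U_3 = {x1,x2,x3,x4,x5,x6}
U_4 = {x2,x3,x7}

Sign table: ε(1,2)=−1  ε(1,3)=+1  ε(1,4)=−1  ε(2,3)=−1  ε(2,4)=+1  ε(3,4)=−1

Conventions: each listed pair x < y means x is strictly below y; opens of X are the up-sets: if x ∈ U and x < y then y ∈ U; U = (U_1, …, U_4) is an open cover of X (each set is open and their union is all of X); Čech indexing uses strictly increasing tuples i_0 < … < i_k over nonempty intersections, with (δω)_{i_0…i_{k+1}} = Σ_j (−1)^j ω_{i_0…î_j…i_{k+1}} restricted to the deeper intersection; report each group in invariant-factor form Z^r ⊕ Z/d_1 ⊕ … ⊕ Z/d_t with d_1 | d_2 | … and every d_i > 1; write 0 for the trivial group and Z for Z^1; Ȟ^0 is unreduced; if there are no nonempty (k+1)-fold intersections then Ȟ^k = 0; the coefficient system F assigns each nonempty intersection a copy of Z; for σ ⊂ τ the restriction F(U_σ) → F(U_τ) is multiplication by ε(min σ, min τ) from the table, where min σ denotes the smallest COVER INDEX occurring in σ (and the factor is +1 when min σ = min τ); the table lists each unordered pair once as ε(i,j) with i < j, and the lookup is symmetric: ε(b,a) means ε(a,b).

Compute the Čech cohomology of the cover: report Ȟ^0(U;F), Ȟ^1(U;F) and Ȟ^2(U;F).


Ȟ^0(U;F) ≅ Z, Ȟ^1(U;F) ≅ 0 and Ȟ^2(U;F) ≅ Z

nerve simplices:
  U12={x1,x6,x7} U13={x1,x3,x4,x6} U14={x3,x7} U23={x1,x2,x5,x6} U24={x2,x7} U34={x2,x3}
  U123={x1,x6} U124={x7} U134={x3} U234={x2}
C dims 4,6,4; δ0: rk 3, SNF 1^3; δ1: rk 3, SNF 1^3
degree 0: 4−3−0 = 1 → Ȟ^0 ≅ Z
degree 1: 6−3−3 = 0 → Ȟ^1 ≅ 0
degree 2: 4−0−3 = 1 → Ȟ^2 ≅ Z


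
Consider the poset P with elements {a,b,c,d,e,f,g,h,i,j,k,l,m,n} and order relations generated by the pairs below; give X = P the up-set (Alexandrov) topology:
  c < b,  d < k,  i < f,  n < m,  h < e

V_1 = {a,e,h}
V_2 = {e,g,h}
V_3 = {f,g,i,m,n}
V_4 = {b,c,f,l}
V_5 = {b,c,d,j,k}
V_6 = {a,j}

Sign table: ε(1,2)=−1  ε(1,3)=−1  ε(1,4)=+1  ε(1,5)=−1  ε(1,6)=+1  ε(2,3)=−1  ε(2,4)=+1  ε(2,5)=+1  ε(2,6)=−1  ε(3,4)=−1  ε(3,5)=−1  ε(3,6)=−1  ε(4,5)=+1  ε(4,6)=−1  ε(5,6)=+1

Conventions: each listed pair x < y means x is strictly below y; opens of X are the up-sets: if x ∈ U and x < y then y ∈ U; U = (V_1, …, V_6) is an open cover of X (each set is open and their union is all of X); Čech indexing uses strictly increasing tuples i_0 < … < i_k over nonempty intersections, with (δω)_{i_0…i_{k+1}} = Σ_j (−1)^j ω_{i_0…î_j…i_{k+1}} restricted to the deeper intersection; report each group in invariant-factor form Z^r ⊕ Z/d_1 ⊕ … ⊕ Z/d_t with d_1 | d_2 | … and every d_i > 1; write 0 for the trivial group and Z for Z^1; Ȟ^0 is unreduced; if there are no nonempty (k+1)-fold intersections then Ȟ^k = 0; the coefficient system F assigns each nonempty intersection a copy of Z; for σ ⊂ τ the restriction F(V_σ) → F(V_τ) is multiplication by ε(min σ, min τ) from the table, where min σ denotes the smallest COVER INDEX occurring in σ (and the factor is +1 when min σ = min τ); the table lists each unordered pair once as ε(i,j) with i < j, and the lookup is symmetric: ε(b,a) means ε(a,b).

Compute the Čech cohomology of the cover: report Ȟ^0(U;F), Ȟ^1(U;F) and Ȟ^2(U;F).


cover nerve:
  V12={e,h} V16={a} V23={g} V34={f} V45={b,c} V56={j}
C dims 6,6; δ0: rk 6, SNF 1^5·2
Ȟ^0: (6−6)−0=0 ⇒ 0
Ȟ^1: (6−0)−6=0 plus torsion [2] ⇒ Z/2
Ȟ^2: (0−0)−0=0 ⇒ 0

Ȟ^0 = 0, Ȟ^1 = Z/2 and Ȟ^2 = 0


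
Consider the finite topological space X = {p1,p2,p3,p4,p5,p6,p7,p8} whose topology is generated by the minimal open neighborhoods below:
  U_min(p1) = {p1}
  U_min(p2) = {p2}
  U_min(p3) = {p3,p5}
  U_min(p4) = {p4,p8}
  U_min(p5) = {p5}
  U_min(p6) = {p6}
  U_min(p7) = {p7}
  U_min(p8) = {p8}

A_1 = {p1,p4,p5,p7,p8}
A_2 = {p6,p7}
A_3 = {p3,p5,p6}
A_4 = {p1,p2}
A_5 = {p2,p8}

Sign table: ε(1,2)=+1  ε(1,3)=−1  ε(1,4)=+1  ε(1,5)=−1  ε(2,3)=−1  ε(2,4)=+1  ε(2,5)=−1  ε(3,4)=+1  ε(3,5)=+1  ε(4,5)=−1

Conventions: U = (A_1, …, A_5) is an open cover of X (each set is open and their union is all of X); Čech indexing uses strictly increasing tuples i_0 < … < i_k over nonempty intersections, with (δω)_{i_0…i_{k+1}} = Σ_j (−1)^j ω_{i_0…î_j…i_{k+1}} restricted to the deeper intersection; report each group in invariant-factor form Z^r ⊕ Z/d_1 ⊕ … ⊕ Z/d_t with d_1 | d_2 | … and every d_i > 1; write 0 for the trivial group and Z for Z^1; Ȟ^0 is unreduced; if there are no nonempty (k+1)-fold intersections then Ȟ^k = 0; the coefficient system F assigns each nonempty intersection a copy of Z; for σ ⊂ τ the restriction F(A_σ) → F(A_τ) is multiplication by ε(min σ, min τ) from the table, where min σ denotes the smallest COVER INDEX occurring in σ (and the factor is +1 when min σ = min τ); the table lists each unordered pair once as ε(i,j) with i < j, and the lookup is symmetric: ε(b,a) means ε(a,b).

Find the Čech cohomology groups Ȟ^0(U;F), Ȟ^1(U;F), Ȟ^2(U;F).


Ȟ^0 = Z; Ȟ^1 = Z^2; Ȟ^2 = 0

nonempty overlaps:
  A12={p7} A13={p5} A14={p1} A15={p8} A23={p6} A45={p2}
C dims 5,6; δ0: rk 4, SNF 1^4
degree 0: 5−4−0 = 1 → Ȟ^0 ≅ Z
degree 1: 6−0−4 = 2 → Ȟ^1 ≅ Z^2
degree 2: 0−0−0 = 0 → Ȟ^2 ≅ 0


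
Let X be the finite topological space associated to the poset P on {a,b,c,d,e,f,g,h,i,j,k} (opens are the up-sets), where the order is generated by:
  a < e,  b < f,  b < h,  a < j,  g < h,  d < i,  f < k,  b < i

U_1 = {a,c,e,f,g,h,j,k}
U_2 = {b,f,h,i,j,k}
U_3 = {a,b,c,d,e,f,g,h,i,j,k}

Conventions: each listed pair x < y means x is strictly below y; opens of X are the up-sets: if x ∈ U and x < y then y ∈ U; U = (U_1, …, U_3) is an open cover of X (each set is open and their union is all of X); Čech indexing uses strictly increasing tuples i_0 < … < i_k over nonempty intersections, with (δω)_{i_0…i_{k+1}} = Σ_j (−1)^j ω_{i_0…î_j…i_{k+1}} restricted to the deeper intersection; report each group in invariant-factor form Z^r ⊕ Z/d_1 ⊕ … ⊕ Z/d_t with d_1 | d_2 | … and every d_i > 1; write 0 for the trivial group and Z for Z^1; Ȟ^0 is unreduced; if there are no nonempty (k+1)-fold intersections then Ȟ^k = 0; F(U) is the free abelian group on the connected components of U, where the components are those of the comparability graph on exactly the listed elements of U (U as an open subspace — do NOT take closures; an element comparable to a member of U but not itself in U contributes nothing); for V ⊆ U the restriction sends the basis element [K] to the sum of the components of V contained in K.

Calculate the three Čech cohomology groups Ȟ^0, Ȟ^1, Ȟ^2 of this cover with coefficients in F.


Ȟ^0(U;F) ≅ Z^3, Ȟ^1(U;F) ≅ 0, Ȟ^2(U;F) ≅ 0

cover nerve:
  U12={f,h,j,k} U13={a,c,e,f,g,h,j,k} U23={b,f,h,i,j,k}
  U123={f,h,j,k}
components per intersection:
  U1: {a,e,j} {c} {f,k} {g,h}
  U2: {b,f,h,i,k} {j}
  U3: {a,e,j} {b,d,f,g,h,i,k} {c}
  U12: {f,k} {h} {j}
  U13: {a,e,j} {c} {f,k} {g,h}
  U23: {b,f,h,i,k} {j}
  U123: {f,k} {h} {j}
C dims 9,9,3; δ0: rk 6, SNF 1^6; δ1: rk 3, SNF 1^3
Ȟ^0: (9−6)−0=3 ⇒ Z^3
Ȟ^1: (9−3)−6=0 ⇒ 0
Ȟ^2: (3−0)−3=0 ⇒ 0


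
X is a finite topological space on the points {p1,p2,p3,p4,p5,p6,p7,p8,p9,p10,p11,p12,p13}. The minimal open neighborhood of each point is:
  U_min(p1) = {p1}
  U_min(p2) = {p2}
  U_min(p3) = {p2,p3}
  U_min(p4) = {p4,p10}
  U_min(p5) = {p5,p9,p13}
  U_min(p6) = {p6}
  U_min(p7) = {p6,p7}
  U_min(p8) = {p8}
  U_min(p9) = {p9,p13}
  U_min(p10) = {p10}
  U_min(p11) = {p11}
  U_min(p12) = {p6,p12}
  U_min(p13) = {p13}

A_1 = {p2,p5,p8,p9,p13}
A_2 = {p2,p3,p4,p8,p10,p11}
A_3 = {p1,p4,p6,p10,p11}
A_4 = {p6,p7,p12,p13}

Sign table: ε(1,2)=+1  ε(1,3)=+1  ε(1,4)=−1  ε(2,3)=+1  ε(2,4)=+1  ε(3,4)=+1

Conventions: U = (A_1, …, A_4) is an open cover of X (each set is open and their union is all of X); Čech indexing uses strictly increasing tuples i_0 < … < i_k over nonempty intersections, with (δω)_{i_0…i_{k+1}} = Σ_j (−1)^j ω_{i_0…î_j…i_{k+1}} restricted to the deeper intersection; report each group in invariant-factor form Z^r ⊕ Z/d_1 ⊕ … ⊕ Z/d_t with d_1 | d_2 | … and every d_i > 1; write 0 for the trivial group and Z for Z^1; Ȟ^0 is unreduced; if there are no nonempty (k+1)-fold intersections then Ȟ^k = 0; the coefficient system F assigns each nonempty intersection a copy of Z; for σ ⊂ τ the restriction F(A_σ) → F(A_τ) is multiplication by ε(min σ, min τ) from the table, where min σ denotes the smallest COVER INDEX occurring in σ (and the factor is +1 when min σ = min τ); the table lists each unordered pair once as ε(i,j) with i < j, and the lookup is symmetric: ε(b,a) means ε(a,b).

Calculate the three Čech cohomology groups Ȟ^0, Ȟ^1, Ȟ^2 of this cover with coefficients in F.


Ȟ^0 ≅ 0,  Ȟ^1 ≅ Z/2,  Ȟ^2 ≅ 0

intersection data:
  A12={p2,p8} A14={p13} A23={p4,p10,p11} A34={p6}
C dims 4,4; δ0: rk 4, SNF 1^3·2
Ȟ^0 = (4 − 4) − 0 = 0, so Ȟ^0 ≅ 0
Ȟ^1 = (4 − 0) − 4 = 0 plus torsion [2], so Ȟ^1 ≅ Z/2
Ȟ^2 = (0 − 0) − 0 = 0, so Ȟ^2 ≅ 0
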